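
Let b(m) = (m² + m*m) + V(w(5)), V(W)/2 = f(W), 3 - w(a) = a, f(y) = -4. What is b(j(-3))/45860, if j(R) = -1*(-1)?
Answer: -3/22930 ≈ -0.00013083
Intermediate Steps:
j(R) = 1
w(a) = 3 - a
V(W) = -8 (V(W) = 2*(-4) = -8)
b(m) = -8 + 2*m² (b(m) = (m² + m*m) - 8 = (m² + m²) - 8 = 2*m² - 8 = -8 + 2*m²)
b(j(-3))/45860 = (-8 + 2*1²)/45860 = (-8 + 2*1)*(1/45860) = (-8 + 2)*(1/45860) = -6*1/45860 = -3/22930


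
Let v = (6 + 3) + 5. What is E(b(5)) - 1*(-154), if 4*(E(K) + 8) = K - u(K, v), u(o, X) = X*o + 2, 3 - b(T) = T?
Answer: 152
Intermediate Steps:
b(T) = 3 - T
v = 14 (v = 9 + 5 = 14)
u(o, X) = 2 + X*o
E(K) = -17/2 - 13*K/4 (E(K) = -8 + (K - (2 + 14*K))/4 = -8 + (K + (-2 - 14*K))/4 = -8 + (-2 - 13*K)/4 = -8 + (-1/2 - 13*K/4) = -17/2 - 13*K/4)
E(b(5)) - 1*(-154) = (-17/2 - 13*(3 - 1*5)/4) - 1*(-154) = (-17/2 - 13*(3 - 5)/4) + 154 = (-17/2 - 13/4*(-2)) + 154 = (-17/2 + 13/2) + 154 = -2 + 154 = 152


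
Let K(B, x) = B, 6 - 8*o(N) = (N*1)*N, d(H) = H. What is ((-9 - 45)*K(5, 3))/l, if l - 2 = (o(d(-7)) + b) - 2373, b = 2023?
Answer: 2160/2827 ≈ 0.76406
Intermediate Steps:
o(N) = ¾ - N²/8 (o(N) = ¾ - N*1*N/8 = ¾ - N*N/8 = ¾ - N²/8)
l = -2827/8 (l = 2 + (((¾ - ⅛*(-7)²) + 2023) - 2373) = 2 + (((¾ - ⅛*49) + 2023) - 2373) = 2 + (((¾ - 49/8) + 2023) - 2373) = 2 + ((-43/8 + 2023) - 2373) = 2 + (16141/8 - 2373) = 2 - 2843/8 = -2827/8 ≈ -353.38)
((-9 - 45)*K(5, 3))/l = ((-9 - 45)*5)/(-2827/8) = -54*5*(-8/2827) = -270*(-8/2827) = 2160/2827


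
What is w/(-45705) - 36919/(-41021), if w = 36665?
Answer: 36669586/374972961 ≈ 0.097793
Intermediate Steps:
w/(-45705) - 36919/(-41021) = 36665/(-45705) - 36919/(-41021) = 36665*(-1/45705) - 36919*(-1/41021) = -7333/9141 + 36919/41021 = 36669586/374972961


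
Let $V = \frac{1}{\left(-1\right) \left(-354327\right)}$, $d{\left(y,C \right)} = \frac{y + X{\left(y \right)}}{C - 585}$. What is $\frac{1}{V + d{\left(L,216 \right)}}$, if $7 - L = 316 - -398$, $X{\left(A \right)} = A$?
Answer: $\frac{43582221}{167006249} \approx 0.26096$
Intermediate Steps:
$L = -707$ ($L = 7 - \left(316 - -398\right) = 7 - \left(316 + 398\right) = 7 - 714 = -707$)
$d{\left(y,C \right)} = \frac{2 y}{-585 + C}$ ($d{\left(y,C \right)} = \frac{y + y}{C - 585} = \frac{2 y}{-585 + C}$)
$V = \frac{1}{354327} \approx 2.8223 \cdot 10^{-6}$
$\frac{1}{V + d{\left(L,216 \right)}} = \frac{1}{\frac{1}{354327} + 2 \left(-707\right) \frac{1}{-585 + 216}} = \frac{1}{\frac{1}{354327} + 2 \left(-707\right) \frac{1}{-369}} = \frac{1}{\frac{1}{354327} + 2 \left(-707\right) \left(- \frac{1}{369}\right)} = \frac{1}{\frac{1}{354327} + \frac{1414}{369}} = \frac{1}{\frac{167006249}{43582221}} = \frac{43582221}{167006249}$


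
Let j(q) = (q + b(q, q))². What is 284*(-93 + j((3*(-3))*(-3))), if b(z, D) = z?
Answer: 801732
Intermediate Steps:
j(q) = 4*q² (j(q) = (q + q)² = (2*q)² = 4*q²)
284*(-93 + j((3*(-3))*(-3))) = 284*(-93 + 4*((3*(-3))*(-3))²) = 284*(-93 + 4*(-9*(-3))²) = 284*(-93 + 4*27²) = 284*(-93 + 4*729) = 284*(-93 + 2916) = 284*2823 = 801732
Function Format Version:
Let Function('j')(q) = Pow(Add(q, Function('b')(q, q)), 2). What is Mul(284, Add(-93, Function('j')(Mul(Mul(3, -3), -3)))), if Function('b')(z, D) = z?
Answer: 801732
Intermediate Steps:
Function('j')(q) = Mul(4, Pow(q, 2)) (Function('j')(q) = Pow(Add(q, q), 2) = Pow(Mul(2, q), 2) = Mul(4, Pow(q, 2)))
Mul(284, Add(-93, Function('j')(Mul(Mul(3, -3), -3)))) = Mul(284, Add(-93, Mul(4, Pow(Mul(Mul(3, -3), -3), 2)))) = Mul(284, Add(-93, Mul(4, Pow(Mul(-9, -3), 2)))) = Mul(284, Add(-93, Mul(4, Pow(27, 2)))) = Mul(284, Add(-93, Mul(4, 729))) = Mul(284, Add(-93, 2916)) = Mul(284, 2823) = 801732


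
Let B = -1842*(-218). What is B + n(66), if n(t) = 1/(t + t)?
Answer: 53005393/132 ≈ 4.0156e+5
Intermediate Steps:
B = 401556
n(t) = 1/(2*t)
B + n(66) = 401556 + (½)/66 = 401556 + (½)*(1/66) = 401556 + 1/132 = 53005393/132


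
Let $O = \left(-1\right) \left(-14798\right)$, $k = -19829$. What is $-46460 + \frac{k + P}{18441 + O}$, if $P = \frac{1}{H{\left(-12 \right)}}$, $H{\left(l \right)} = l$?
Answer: $- \frac{18531645229}{398868} \approx -46461.0$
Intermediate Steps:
$O = 14798$
$P = - \frac{1}{12}$ ($P = \frac{1}{-12} = - \frac{1}{12} \approx -0.083333$)
$-46460 + \frac{k + P}{18441 + O} = -46460 + \frac{-19829 - \frac{1}{12}}{18441 + 14798} = -46460 - \frac{237949}{12 \cdot 33239} = -46460 - \frac{237949}{398868} = - \frac{18531645229}{398868}$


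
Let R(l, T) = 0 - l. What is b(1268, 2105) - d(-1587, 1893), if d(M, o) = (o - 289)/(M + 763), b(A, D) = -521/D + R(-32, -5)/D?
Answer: 743371/433630 ≈ 1.7143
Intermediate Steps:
R(l, T) = -l
b(A, D) = -489/D (b(A, D) = -521/D + (-1*(-32))/D = -521/D + 32/D = -489/D)
d(M, o) = (-289 + o)/(763 + M)
b(1268, 2105) - d(-1587, 1893) = -489/2105 - (-289 + 1893)/(763 - 1587) = -489*1/2105 - 1604/(-824) = -489/2105 - (-1)*1604/824 = -489/2105 - 1*(-401/206) = -489/2105 + 401/206 = 743371/433630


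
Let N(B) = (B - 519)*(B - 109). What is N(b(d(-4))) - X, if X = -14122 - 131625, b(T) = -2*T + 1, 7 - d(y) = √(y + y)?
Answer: 210619 - 2616*I*√2 ≈ 2.1062e+5 - 3699.6*I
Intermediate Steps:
d(y) = 7 - √2*√y (d(y) = 7 - √(y + y) = 7 - √(2*y) = 7 - √2*√y)
b(T) = 1 - 2*T
N(B) = (-519 + B)*(-109 + B)
X = -145747
N(b(d(-4))) - X = (56571 + (1 - 2*(7 - √2*√(-4)))² - 628*(1 - 2*(7 - √2*√(-4)))) - 1*(-145747) = (56571 + (1 - 2*(7 - √2*2*I))² - 628*(1 - 2*(7 - √2*2*I))) + 145747 = (56571 + (1 - 2*(7 - 2*I*√2))² - 628*(1 - 2*(7 - 2*I*√2))) + 145747 = (56571 + (1 + (-14 + 4*I*√2))² - 628*(1 + (-14 + 4*I*√2))) + 145747 = (56571 + (-13 + 4*I*√2)² - 628*(-13 + 4*I*√2)) + 145747 = (56571 + (-13 + 4*I*√2)² + (8164 - 2512*I*√2)) + 145747 = (64735 + (-13 + 4*I*√2)² - 2512*I*√2) + 145747 = 210482 + (-13 + 4*I*√2)² - 2512*I*√2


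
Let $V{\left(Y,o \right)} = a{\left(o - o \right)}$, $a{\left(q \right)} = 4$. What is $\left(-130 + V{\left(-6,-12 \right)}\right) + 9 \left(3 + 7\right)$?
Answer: $-36$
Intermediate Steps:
$V{\left(Y,o \right)} = 4$
$\left(-130 + V{\left(-6,-12 \right)}\right) + 9 \left(3 + 7\right) = \left(-130 + 4\right) + 9 \left(3 + 7\right) = -126 + 9 \cdot 10 = -126 + 90 = -36$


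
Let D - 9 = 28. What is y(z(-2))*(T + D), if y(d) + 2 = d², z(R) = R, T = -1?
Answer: 72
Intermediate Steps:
D = 37 (D = 9 + 28 = 37)
y(d) = -2 + d²
y(z(-2))*(T + D) = (-2 + (-2)²)*(-1 + 37) = (-2 + 4)*36 = 2*36 = 72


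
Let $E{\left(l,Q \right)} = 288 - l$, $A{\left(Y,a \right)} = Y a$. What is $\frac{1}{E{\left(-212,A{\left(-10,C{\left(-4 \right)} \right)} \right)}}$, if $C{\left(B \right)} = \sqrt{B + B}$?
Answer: $\frac{1}{500} \approx 0.002$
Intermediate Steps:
$C{\left(B \right)} = \sqrt{2} \sqrt{B}$ ($C{\left(B \right)} = \sqrt{2 B} = \sqrt{2} \sqrt{B}$)
$\frac{1}{E{\left(-212,A{\left(-10,C{\left(-4 \right)} \right)} \right)}} = \frac{1}{288 - -212} = \frac{1}{288 + 212} = \frac{1}{500}$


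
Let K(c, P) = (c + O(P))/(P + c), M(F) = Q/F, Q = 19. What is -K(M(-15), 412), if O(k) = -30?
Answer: 469/6161 ≈ 0.076124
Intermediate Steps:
M(F) = 19/F
K(c, P) = (-30 + c)/(P + c) (K(c, P) = (c - 30)/(P + c) = (-30 + c)/(P + c))
-K(M(-15), 412) = -(-30 + 19/(-15))/(412 + 19/(-15)) = -(-30 + 19*(-1/15))/(412 + 19*(-1/15)) = -(-30 - 19/15)/(412 - 19/15) = -(-469)/(6161/15*15) = -15*(-469)/(6161*15) = -1*(-469/6161) = 469/6161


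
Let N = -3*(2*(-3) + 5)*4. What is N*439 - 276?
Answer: 4992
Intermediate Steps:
N = 12 (N = -3*(-6 + 5)*4 = -3*(-1)*4 = 3*4 = 12)
N*439 - 276 = 12*439 - 276 = 5268 - 276 = 4992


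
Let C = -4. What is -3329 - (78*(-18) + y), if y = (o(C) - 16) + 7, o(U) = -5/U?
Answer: -7669/4 ≈ -1917.3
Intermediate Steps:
y = -31/4 (y = (-5/(-4) - 16) + 7 = (-5*(-1/4) - 16) + 7 = (5/4 - 16) + 7 = -59/4 + 7 = -31/4 ≈ -7.7500)
-3329 - (78*(-18) + y) = -3329 - (78*(-18) - 31/4) = -3329 - (-1404 - 31/4) = -3329 - 1*(-5647/4) = -3329 + 5647/4 = -7669/4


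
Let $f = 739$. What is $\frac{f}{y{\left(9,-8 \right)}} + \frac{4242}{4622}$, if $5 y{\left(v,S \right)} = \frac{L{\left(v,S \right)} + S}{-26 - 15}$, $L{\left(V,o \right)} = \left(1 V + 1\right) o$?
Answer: $\frac{350291593}{203368} \approx 1722.5$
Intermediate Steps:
$L{\left(V,o \right)} = o \left(1 + V\right)$ ($L{\left(V,o \right)} = \left(V + 1\right) o = \left(1 + V\right) o = o \left(1 + V\right)$)
$y{\left(v,S \right)} = - \frac{S}{205} - \frac{S \left(1 + v\right)}{205}$ ($y{\left(v,S \right)} = \frac{\left(S \left(1 + v\right) + S\right) \frac{1}{-26 - 15}}{5} = \frac{\left(S + S \left(1 + v\right)\right) \frac{1}{-41}}{5} = \frac{\left(S + S \left(1 + v\right)\right) \left(- \frac{1}{41}\right)}{5} = \frac{- \frac{S}{41} - \frac{S \left(1 + v\right)}{41}}{5} = - \frac{S}{205} - \frac{S \left(1 + v\right)}{205}$)
$\frac{f}{y{\left(9,-8 \right)}} + \frac{4242}{4622} = \frac{739}{\frac{1}{205} \left(-8\right) \left(-2 - 9\right)} + \frac{4242}{4622} = \frac{739}{\frac{1}{205} \left(-8\right) \left(-2 - 9\right)} + 4242 \cdot \frac{1}{4622} = \frac{739}{\frac{1}{205} \left(-8\right) \left(-11\right)} + \frac{2121}{2311} = \frac{739}{\frac{88}{205}} + \frac{2121}{2311} = 739 \cdot \frac{205}{88} + \frac{2121}{2311} = \frac{151495}{88} + \frac{2121}{2311} = \frac{350291593}{203368}$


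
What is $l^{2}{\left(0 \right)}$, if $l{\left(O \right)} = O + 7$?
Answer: $49$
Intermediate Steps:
$l{\left(O \right)} = 7 + O$
$l^{2}{\left(0 \right)} = \left(7 + 0\right)^{2} = 7^{2} = 49$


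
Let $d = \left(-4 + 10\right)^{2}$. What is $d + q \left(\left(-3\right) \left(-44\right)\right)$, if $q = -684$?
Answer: $-90252$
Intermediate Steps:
$d = 36$ ($d = 6^{2} = 36$)
$d + q \left(\left(-3\right) \left(-44\right)\right) = 36 - 684 \left(\left(-3\right) \left(-44\right)\right) = 36 - 90288 = -90252$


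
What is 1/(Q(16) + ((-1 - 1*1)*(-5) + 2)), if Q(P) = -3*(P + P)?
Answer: -1/84 ≈ -0.011905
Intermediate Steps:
Q(P) = -6*P
1/(Q(16) + ((-1 - 1*1)*(-5) + 2)) = 1/(-6*16 + ((-1 - 1*1)*(-5) + 2)) = 1/(-96 + ((-1 - 1)*(-5) + 2)) = 1/(-96 + (-2*(-5) + 2)) = 1/(-96 + (10 + 2)) = 1/(-96 + 12) = 1/(-84) = -1/84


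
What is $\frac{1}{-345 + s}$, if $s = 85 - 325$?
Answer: $- \frac{1}{585} \approx -0.0017094$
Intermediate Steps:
$s = -240$ ($s = 85 - 325 = -240$)
$\frac{1}{-345 + s} = \frac{1}{-345 - 240} = \frac{1}{-585} = - \frac{1}{585}$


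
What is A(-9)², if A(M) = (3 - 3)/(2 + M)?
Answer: 0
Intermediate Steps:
A(M) = 0 (A(M) = 0/(2 + M) = 0)
A(-9)² = 0² = 0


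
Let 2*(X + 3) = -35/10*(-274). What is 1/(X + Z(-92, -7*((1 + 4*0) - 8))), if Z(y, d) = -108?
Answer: 2/737 ≈ 0.0027137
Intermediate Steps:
X = 953/2 (X = -3 + (-35/10*(-274))/2 = -3 + (-35*⅒*(-274))/2 = -3 + (-7/2*(-274))/2 = -3 + (½)*959 = -3 + 959/2 = 953/2 ≈ 476.50)
1/(X + Z(-92, -7*((1 + 4*0) - 8))) = 1/(953/2 - 108) = 1/(737/2) = 2/737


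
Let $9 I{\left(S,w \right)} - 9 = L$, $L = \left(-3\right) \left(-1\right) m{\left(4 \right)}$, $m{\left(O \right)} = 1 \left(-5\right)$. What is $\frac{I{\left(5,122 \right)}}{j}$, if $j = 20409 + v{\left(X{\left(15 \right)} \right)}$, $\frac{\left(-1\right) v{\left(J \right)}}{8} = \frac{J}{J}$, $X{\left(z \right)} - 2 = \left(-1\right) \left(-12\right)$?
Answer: $- \frac{2}{61203} \approx -3.2678 \cdot 10^{-5}$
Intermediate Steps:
$m{\left(O \right)} = -5$
$X{\left(z \right)} = 14$ ($X{\left(z \right)} = 2 - -12 = 2 + 12 = 14$)
$v{\left(J \right)} = -8$ ($v{\left(J \right)} = - 8 \frac{J}{J} = \left(-8\right) 1 = -8$)
$j = 20401$ ($j = 20409 - 8 = 20401$)
$L = -15$ ($L = \left(-3\right) \left(-1\right) \left(-5\right) = 3 \left(-5\right) = -15$)
$I{\left(S,w \right)} = - \frac{2}{3}$ ($I{\left(S,w \right)} = 1 + \frac{1}{9} \left(-15\right) = 1 - \frac{5}{3} = - \frac{2}{3}$)
$\frac{I{\left(5,122 \right)}}{j} = - \frac{2}{3 \cdot 20401} = \left(- \frac{2}{3}\right) \frac{1}{20401} = - \frac{2}{61203}$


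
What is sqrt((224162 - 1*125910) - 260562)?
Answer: I*sqrt(162310) ≈ 402.88*I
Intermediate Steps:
sqrt((224162 - 1*125910) - 260562) = sqrt((224162 - 125910) - 260562) = sqrt(98252 - 260562) = sqrt(-162310) = I*sqrt(162310)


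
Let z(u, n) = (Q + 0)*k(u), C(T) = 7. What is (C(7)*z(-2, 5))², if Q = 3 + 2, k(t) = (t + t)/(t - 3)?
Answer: 784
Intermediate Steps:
k(t) = 2*t/(-3 + t) (k(t) = (2*t)/(-3 + t) = 2*t/(-3 + t))
Q = 5
z(u, n) = 10*u/(-3 + u) (z(u, n) = (5 + 0)*(2*u/(-3 + u)) = 5*(2*u/(-3 + u)) = 10*u/(-3 + u))
(C(7)*z(-2, 5))² = (7*(10*(-2)/(-3 - 2)))² = (7*(10*(-2)/(-5)))² = (7*(10*(-2)*(-⅕)))² = (7*4)² = 28² = 784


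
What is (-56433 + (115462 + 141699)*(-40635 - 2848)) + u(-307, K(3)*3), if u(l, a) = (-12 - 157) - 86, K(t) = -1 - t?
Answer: -11182188451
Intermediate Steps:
u(l, a) = -255 (u(l, a) = -169 - 86 = -255)
(-56433 + (115462 + 141699)*(-40635 - 2848)) + u(-307, K(3)*3) = (-56433 + (115462 + 141699)*(-40635 - 2848)) - 255 = (-56433 + 257161*(-43483)) - 255 = (-56433 - 11182131763) - 255 = -11182188196 - 255 = -11182188451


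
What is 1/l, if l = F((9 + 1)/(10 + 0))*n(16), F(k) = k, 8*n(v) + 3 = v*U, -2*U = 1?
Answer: -8/11 ≈ -0.72727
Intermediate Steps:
U = -½ (U = -½*1 = -½ ≈ -0.50000)
n(v) = -3/8 - v/16 (n(v) = -3/8 + (v*(-½))/8 = -3/8 + (-v/2)/8 = -3/8 - v/16)
l = -11/8 (l = ((9 + 1)/(10 + 0))*(-3/8 - 1/16*16) = (10/10)*(-3/8 - 1) = (10*(⅒))*(-11/8) = 1*(-11/8) = -11/8 ≈ -1.3750)
1/l = 1/(-11/8) = -8/11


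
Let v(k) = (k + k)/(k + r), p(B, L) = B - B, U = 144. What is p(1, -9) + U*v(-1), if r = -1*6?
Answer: 288/7 ≈ 41.143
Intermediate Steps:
r = -6
p(B, L) = 0
v(k) = 2*k/(-6 + k) (v(k) = (k + k)/(k - 6) = (2*k)/(-6 + k) = 2*k/(-6 + k))
p(1, -9) + U*v(-1) = 0 + 144*(2*(-1)/(-6 - 1)) = 0 + 144*(2*(-1)/(-7)) = 0 + 144*(2*(-1)*(-1/7)) = 0 + 144*(2/7) = 0 + 288/7 = 288/7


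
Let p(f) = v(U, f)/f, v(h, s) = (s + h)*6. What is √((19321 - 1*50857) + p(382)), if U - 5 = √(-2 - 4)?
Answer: √(-1150243065 + 573*I*√6)/191 ≈ 0.00010834 + 177.57*I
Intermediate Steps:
U = 5 + I*√6 (U = 5 + √(-2 - 4) = 5 + √(-6) = 5 + I*√6 ≈ 5.0 + 2.4495*I)
v(h, s) = 6*h + 6*s (v(h, s) = (h + s)*6 = 6*h + 6*s)
p(f) = (30 + 6*f + 6*I*√6)/f (p(f) = (6*(5 + I*√6) + 6*f)/f = ((30 + 6*I*√6) + 6*f)/f = (30 + 6*f + 6*I*√6)/f)
√((19321 - 1*50857) + p(382)) = √((19321 - 1*50857) + 6*(5 + 382 + I*√6)/382) = √((19321 - 50857) + 6*(1/382)*(387 + I*√6)) = √(-31536 + (1161/191 + 3*I*√6/191)) = √(-6022215/191 + 3*I*√6/191)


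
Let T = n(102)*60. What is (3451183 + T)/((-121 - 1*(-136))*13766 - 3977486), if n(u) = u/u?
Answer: -3451243/3770996 ≈ -0.91521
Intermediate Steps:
n(u) = 1
T = 60 (T = 1*60 = 60)
(3451183 + T)/((-121 - 1*(-136))*13766 - 3977486) = (3451183 + 60)/((-121 - 1*(-136))*13766 - 3977486) = 3451243/((-121 + 136)*13766 - 3977486) = 3451243/(15*13766 - 3977486) = 3451243/(206490 - 3977486) = 3451243/(-3770996) = 3451243*(-1/3770996) = -3451243/3770996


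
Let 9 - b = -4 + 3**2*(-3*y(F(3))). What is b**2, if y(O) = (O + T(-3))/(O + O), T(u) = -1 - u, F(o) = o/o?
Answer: 11449/4 ≈ 2862.3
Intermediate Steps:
F(o) = 1
y(O) = (2 + O)/(2*O) (y(O) = (O + (-1 - 1*(-3)))/(O + O) = (O + (-1 + 3))/((2*O)) = (O + 2)*(1/(2*O)) = (2 + O)*(1/(2*O)) = (2 + O)/(2*O))
b = 107/2 (b = 9 - (-4 + 3**2*(-3*(2 + 1)/(2*1))) = 9 - (-4 + 9*(-3*3/2)) = 9 - (-4 + 9*(-9/2)) = 9 - (-4 - 81/2) = 9 - 1*(-89/2) = 9 + 89/2 = 107/2 ≈ 53.500)
b**2 = (107/2)**2 = 11449/4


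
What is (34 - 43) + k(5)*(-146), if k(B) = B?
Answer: -739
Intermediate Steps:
(34 - 43) + k(5)*(-146) = (34 - 43) + 5*(-146) = -9 - 730 = -739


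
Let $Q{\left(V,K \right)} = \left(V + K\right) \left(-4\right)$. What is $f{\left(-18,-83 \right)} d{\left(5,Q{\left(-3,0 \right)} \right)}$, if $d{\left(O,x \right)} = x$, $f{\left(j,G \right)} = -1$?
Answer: $-12$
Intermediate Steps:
$Q{\left(V,K \right)} = - 4 K - 4 V$ ($Q{\left(V,K \right)} = \left(K + V\right) \left(-4\right) = - 4 K - 4 V$)
$f{\left(-18,-83 \right)} d{\left(5,Q{\left(-3,0 \right)} \right)} = - (\left(-4\right) 0 - -12) = - (0 + 12) = \left(-1\right) 12 = -12$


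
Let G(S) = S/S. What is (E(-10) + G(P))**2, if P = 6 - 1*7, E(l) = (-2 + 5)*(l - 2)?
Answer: 1225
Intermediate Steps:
E(l) = -6 + 3*l (E(l) = 3*(-2 + l) = -6 + 3*l)
P = -1 (P = 6 - 7 = -1)
G(S) = 1
(E(-10) + G(P))**2 = ((-6 + 3*(-10)) + 1)**2 = ((-6 - 30) + 1)**2 = (-36 + 1)**2 = (-35)**2 = 1225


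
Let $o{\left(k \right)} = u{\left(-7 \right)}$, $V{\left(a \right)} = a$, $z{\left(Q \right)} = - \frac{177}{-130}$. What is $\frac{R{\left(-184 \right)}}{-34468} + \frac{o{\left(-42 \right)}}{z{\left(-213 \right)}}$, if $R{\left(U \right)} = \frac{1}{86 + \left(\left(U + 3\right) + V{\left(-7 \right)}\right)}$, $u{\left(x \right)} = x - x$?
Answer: $\frac{1}{3515736} \approx 2.8444 \cdot 10^{-7}$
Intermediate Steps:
$z{\left(Q \right)} = \frac{177}{130}$ ($z{\left(Q \right)} = \left(-177\right) \left(- \frac{1}{130}\right) = \frac{177}{130}$)
$u{\left(x \right)} = 0$
$o{\left(k \right)} = 0$
$R{\left(U \right)} = \frac{1}{82 + U}$ ($R{\left(U \right)} = \frac{1}{86 + \left(\left(U + 3\right) - 7\right)} = \frac{1}{86 + \left(\left(3 + U\right) - 7\right)} = \frac{1}{86 + \left(-4 + U\right)} = \frac{1}{82 + U}$)
$\frac{R{\left(-184 \right)}}{-34468} + \frac{o{\left(-42 \right)}}{z{\left(-213 \right)}} = \frac{1}{\left(82 - 184\right) \left(-34468\right)} + \frac{0}{\frac{177}{130}} = \frac{1}{-102} \left(- \frac{1}{34468}\right) + 0 \cdot \frac{130}{177} = \left(- \frac{1}{102}\right) \left(- \frac{1}{34468}\right) + 0 = \frac{1}{3515736} + 0 = \frac{1}{3515736}$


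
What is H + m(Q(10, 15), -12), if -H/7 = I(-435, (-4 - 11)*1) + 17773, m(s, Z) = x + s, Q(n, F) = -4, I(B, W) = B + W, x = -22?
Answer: -121287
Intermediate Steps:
m(s, Z) = -22 + s
H = -121261 (H = -7*((-435 + (-4 - 11)*1) + 17773) = -7*((-435 - 15*1) + 17773) = -7*((-435 - 15) + 17773) = -7*(-450 + 17773) = -7*17323 = -121261)
H + m(Q(10, 15), -12) = -121261 + (-22 - 4) = -121261 - 26 = -121287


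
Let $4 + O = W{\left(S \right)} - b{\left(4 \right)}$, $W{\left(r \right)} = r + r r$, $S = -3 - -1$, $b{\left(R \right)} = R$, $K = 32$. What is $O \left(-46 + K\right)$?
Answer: $84$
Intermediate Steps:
$S = -2$ ($S = -3 + 1 = -2$)
$W{\left(r \right)} = r + r^{2}$
$O = -6$ ($O = -4 - \left(4 + 2 \left(1 - 2\right)\right) = -4 - 2 = -6$)
$O \left(-46 + K\right) = - 6 \left(-46 + 32\right) = \left(-6\right) \left(-14\right) = 84$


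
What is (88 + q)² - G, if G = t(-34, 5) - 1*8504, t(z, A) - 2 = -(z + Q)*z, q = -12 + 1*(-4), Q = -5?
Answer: 15012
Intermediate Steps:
q = -16 (q = -12 - 4 = -16)
t(z, A) = 2 - z*(-5 + z) (t(z, A) = 2 - (z - 5)*z = 2 - (-5 + z)*z = 2 - z*(-5 + z))
G = -9828 (G = (2 - 1*(-34)² + 5*(-34)) - 1*8504 = (2 - 1*1156 - 170) - 8504 = (2 - 1156 - 170) - 8504 = -1324 - 8504 = -9828)
(88 + q)² - G = (88 - 16)² - 1*(-9828) = 72² + 9828 = 5184 + 9828 = 15012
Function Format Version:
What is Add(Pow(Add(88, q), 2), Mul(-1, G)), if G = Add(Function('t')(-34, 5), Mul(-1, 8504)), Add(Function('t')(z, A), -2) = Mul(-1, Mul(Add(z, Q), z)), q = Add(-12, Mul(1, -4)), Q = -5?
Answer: 15012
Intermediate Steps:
q = -16 (q = Add(-12, -4) = -16)
Function('t')(z, A) = Add(2, Mul(-1, z, Add(-5, z))) (Function('t')(z, A) = Add(2, Mul(-1, Mul(Add(z, -5), z))) = Add(2, Mul(-1, Mul(Add(-5, z), z))) = Add(2, Mul(-1, Mul(z, Add(-5, z)))) = Add(2, Mul(-1, z, Add(-5, z))))
G = -9828 (G = Add(Add(2, Mul(-1, Pow(-34, 2)), Mul(5, -34)), Mul(-1, 8504)) = Add(Add(2, Mul(-1, 1156), -170), -8504) = Add(Add(2, -1156, -170), -8504) = Add(-1324, -8504) = -9828)
Add(Pow(Add(88, q), 2), Mul(-1, G)) = Add(Pow(Add(88, -16), 2), Mul(-1, -9828)) = Add(Pow(72, 2), 9828) = Add(5184, 9828) = 15012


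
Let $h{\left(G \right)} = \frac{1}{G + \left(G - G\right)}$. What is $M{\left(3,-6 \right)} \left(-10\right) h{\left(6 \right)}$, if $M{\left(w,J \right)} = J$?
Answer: $10$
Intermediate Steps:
$h{\left(G \right)} = \frac{1}{G}$ ($h{\left(G \right)} = \frac{1}{G + 0} = \frac{1}{G}$)
$M{\left(3,-6 \right)} \left(-10\right) h{\left(6 \right)} = \frac{\left(-6\right) \left(-10\right)}{6} = 60 \cdot \frac{1}{6} = 10$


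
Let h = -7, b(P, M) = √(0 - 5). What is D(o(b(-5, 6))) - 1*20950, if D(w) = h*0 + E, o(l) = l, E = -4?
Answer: -20954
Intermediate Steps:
b(P, M) = I*√5 (b(P, M) = √(-5) = I*√5)
D(w) = -4 (D(w) = -7*0 - 4 = 0 - 4 = -4)
D(o(b(-5, 6))) - 1*20950 = -4 - 1*20950 = -4 - 20950 = -20954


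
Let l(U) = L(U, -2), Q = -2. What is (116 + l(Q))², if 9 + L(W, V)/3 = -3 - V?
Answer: 7396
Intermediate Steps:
L(W, V) = -36 - 3*V (L(W, V) = -27 + 3*(-3 - V) = -27 + (-9 - 3*V) = -36 - 3*V)
l(U) = -30 (l(U) = -36 - 3*(-2) = -36 + 6 = -30)
(116 + l(Q))² = (116 - 30)² = 86² = 7396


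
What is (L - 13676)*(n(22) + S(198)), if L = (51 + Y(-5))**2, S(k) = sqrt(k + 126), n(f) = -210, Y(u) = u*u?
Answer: 1516800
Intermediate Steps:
Y(u) = u**2
S(k) = sqrt(126 + k)
L = 5776 (L = (51 + (-5)**2)**2 = (51 + 25)**2 = 76**2 = 5776)
(L - 13676)*(n(22) + S(198)) = (5776 - 13676)*(-210 + sqrt(126 + 198)) = -7900*(-210 + sqrt(324)) = -7900*(-210 + 18) = -7900*(-192) = 1516800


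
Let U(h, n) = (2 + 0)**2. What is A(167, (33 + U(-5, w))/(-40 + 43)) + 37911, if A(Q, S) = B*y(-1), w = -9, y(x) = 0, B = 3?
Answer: 37911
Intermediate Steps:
U(h, n) = 4 (U(h, n) = 2**2 = 4)
A(Q, S) = 0 (A(Q, S) = 3*0 = 0)
A(167, (33 + U(-5, w))/(-40 + 43)) + 37911 = 0 + 37911 = 37911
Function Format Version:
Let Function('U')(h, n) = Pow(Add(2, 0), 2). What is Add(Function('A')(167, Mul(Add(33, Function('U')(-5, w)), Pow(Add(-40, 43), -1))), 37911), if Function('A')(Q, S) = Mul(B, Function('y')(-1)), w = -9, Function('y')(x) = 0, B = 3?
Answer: 37911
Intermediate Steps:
Function('U')(h, n) = 4 (Function('U')(h, n) = Pow(2, 2) = 4)
Function('A')(Q, S) = 0 (Function('A')(Q, S) = Mul(3, 0) = 0)
Add(Function('A')(167, Mul(Add(33, Function('U')(-5, w)), Pow(Add(-40, 43), -1))), 37911) = Add(0, 37911) = 37911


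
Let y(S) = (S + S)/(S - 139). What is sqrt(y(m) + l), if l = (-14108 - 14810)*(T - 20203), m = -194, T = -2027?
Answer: 2*sqrt(1980129906574)/111 ≈ 25354.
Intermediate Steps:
y(S) = 2*S/(-139 + S) (y(S) = (2*S)/(-139 + S) = 2*S/(-139 + S))
l = 642847140 (l = (-14108 - 14810)*(-2027 - 20203) = -28918*(-22230) = 642847140)
sqrt(y(m) + l) = sqrt(2*(-194)/(-139 - 194) + 642847140) = sqrt(2*(-194)/(-333) + 642847140) = sqrt(2*(-194)*(-1/333) + 642847140) = sqrt(388/333 + 642847140) = sqrt(214068098008/333) = 2*sqrt(1980129906574)/111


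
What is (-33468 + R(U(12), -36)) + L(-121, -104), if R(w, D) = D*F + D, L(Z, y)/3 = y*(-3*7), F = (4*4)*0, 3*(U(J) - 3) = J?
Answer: -26952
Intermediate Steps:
U(J) = 3 + J/3
F = 0 (F = 16*0 = 0)
L(Z, y) = -63*y (L(Z, y) = 3*(y*(-3*7)) = 3*(y*(-21)) = 3*(-21*y) = -63*y)
R(w, D) = D (R(w, D) = D*0 + D = 0 + D = D)
(-33468 + R(U(12), -36)) + L(-121, -104) = (-33468 - 36) - 63*(-104) = -33504 + 6552 = -26952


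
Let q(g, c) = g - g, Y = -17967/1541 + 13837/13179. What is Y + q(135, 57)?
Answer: -9368012/882993 ≈ -10.609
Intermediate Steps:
Y = -9368012/882993 (Y = -17967*1/1541 + 13837*(1/13179) = -17967/1541 + 13837/13179 = -9368012/882993 ≈ -10.609)
q(g, c) = 0
Y + q(135, 57) = -9368012/882993 + 0 = -9368012/882993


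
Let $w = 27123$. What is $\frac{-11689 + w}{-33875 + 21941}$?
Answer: $- \frac{7717}{5967} \approx -1.2933$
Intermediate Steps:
$\frac{-11689 + w}{-33875 + 21941} = \frac{-11689 + 27123}{-33875 + 21941} = \frac{15434}{-11934} = 15434 \left(- \frac{1}{11934}\right) = - \frac{7717}{5967}$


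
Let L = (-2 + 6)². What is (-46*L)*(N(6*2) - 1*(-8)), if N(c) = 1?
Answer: -6624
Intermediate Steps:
L = 16 (L = 4² = 16)
(-46*L)*(N(6*2) - 1*(-8)) = (-46*16)*(1 - 1*(-8)) = -736*(1 + 8) = -736*9 = -6624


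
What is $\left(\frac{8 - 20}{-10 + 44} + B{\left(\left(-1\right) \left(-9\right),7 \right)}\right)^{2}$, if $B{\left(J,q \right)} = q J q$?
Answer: $\frac{56115081}{289} \approx 1.9417 \cdot 10^{5}$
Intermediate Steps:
$B{\left(J,q \right)} = J q^{2}$ ($B{\left(J,q \right)} = J q q = J q^{2}$)
$\left(\frac{8 - 20}{-10 + 44} + B{\left(\left(-1\right) \left(-9\right),7 \right)}\right)^{2} = \left(\frac{8 - 20}{-10 + 44} + \left(-1\right) \left(-9\right) 7^{2}\right)^{2} = \left(- \frac{12}{34} + 9 \cdot 49\right)^{2} = \left(\left(-12\right) \frac{1}{34} + 441\right)^{2} = \left(- \frac{6}{17} + 441\right)^{2} = \left(\frac{7491}{17}\right)^{2} = \frac{56115081}{289}$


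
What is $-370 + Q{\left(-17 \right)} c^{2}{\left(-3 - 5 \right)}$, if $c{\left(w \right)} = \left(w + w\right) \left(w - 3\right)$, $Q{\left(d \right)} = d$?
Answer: $-526962$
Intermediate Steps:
$c{\left(w \right)} = 2 w \left(-3 + w\right)$
$-370 + Q{\left(-17 \right)} c^{2}{\left(-3 - 5 \right)} = -370 - 17 \left(2 \left(-3 - 5\right) \left(-3 - 8\right)\right)^{2} = -370 - 17 \left(2 \left(-8\right) \left(-3 - 8\right)\right)^{2} = -370 - 17 \left(2 \left(-8\right) \left(-11\right)\right)^{2} = -370 - 17 \cdot 176^{2} = -370 - 526592 = -526962$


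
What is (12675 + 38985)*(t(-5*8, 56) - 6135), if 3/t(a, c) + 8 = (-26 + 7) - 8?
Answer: -316938528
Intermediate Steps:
t(a, c) = -3/35 (t(a, c) = 3/(-8 + ((-26 + 7) - 8)) = 3/(-8 + (-19 - 8)) = 3/(-8 - 27) = 3/(-35) = 3*(-1/35) = -3/35)
(12675 + 38985)*(t(-5*8, 56) - 6135) = (12675 + 38985)*(-3/35 - 6135) = 51660*(-214728/35) = -316938528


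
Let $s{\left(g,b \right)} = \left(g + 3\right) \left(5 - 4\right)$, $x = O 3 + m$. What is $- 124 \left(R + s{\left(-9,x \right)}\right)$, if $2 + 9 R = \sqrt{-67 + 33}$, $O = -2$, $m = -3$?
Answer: $\frac{6944}{9} - \frac{124 i \sqrt{34}}{9} \approx 771.56 - 80.338 i$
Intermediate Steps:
$x = -9$ ($x = \left(-2\right) 3 - 3 = -6 - 3 = -9$)
$s{\left(g,b \right)} = 3 + g$ ($s{\left(g,b \right)} = \left(3 + g\right) 1 = 3 + g$)
$R = - \frac{2}{9} + \frac{i \sqrt{34}}{9}$ ($R = - \frac{2}{9} + \frac{\sqrt{-67 + 33}}{9} = - \frac{2}{9} + \frac{\sqrt{-34}}{9} = - \frac{2}{9} + \frac{i \sqrt{34}}{9} \approx -0.22222 + 0.64788 i$)
$- 124 \left(R + s{\left(-9,x \right)}\right) = - 124 \left(\left(- \frac{2}{9} + \frac{i \sqrt{34}}{9}\right) + \left(3 - 9\right)\right) = - 124 \left(\left(- \frac{2}{9} + \frac{i \sqrt{34}}{9}\right) - 6\right) = - 124 \left(- \frac{56}{9} + \frac{i \sqrt{34}}{9}\right) = \frac{6944}{9} - \frac{124 i \sqrt{34}}{9}$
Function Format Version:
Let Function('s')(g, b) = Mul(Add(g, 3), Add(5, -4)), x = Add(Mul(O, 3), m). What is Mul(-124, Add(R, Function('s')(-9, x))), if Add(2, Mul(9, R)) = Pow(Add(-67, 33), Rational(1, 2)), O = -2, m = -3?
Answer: Add(Rational(6944, 9), Mul(Rational(-124, 9), I, Pow(34, Rational(1, 2)))) ≈ Add(771.56, Mul(-80.338, I))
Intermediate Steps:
x = -9 (x = Add(Mul(-2, 3), -3) = Add(-6, -3) = -9)
Function('s')(g, b) = Add(3, g) (Function('s')(g, b) = Mul(Add(3, g), 1) = Add(3, g))
R = Add(Rational(-2, 9), Mul(Rational(1, 9), I, Pow(34, Rational(1, 2)))) (R = Add(Rational(-2, 9), Mul(Rational(1, 9), Pow(Add(-67, 33), Rational(1, 2)))) = Add(Rational(-2, 9), Mul(Rational(1, 9), Pow(-34, Rational(1, 2)))) = Add(Rational(-2, 9), Mul(Rational(1, 9), Mul(I, Pow(34, Rational(1, 2))))) = Add(Rational(-2, 9), Mul(Rational(1, 9), I, Pow(34, Rational(1, 2)))) ≈ Add(-0.22222, Mul(0.64788, I)))
Mul(-124, Add(R, Function('s')(-9, x))) = Mul(-124, Add(Add(Rational(-2, 9), Mul(Rational(1, 9), I, Pow(34, Rational(1, 2)))), Add(3, -9))) = Mul(-124, Add(Add(Rational(-2, 9), Mul(Rational(1, 9), I, Pow(34, Rational(1, 2)))), -6)) = Mul(-124, Add(Rational(-56, 9), Mul(Rational(1, 9), I, Pow(34, Rational(1, 2))))) = Add(Rational(6944, 9), Mul(Rational(-124, 9), I, Pow(34, Rational(1, 2))))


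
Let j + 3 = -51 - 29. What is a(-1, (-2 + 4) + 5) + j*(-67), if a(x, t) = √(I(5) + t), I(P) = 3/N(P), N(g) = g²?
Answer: 5561 + √178/5 ≈ 5563.7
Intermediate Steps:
I(P) = 3/P² (I(P) = 3/(P²) = 3/P²)
a(x, t) = √(3/25 + t) (a(x, t) = √(3/5² + t) = √(3*(1/25) + t) = √(3/25 + t))
j = -83 (j = -3 + (-51 - 29) = -3 - 80 = -83)
a(-1, (-2 + 4) + 5) + j*(-67) = √(3 + 25*((-2 + 4) + 5))/5 - 83*(-67) = √(3 + 25*(2 + 5))/5 + 5561 = √(3 + 25*7)/5 + 5561 = √(3 + 175)/5 + 5561 = √178/5 + 5561 = 5561 + √178/5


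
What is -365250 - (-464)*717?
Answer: -32562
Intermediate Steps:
-365250 - (-464)*717 = -365250 - 1*(-332688) = -365250 + 332688 = -32562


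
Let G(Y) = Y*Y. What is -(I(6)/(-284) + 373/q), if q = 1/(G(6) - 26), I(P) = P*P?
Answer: -264821/71 ≈ -3729.9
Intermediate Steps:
G(Y) = Y²
I(P) = P²
q = ⅒ (q = 1/(6² - 26) = 1/(36 - 26) = 1/10 = ⅒ ≈ 0.10000)
-(I(6)/(-284) + 373/q) = -(6²/(-284) + 373/(⅒)) = -(36*(-1/284) + 373*10) = -(-9/71 + 3730) = -1*264821/71 = -264821/71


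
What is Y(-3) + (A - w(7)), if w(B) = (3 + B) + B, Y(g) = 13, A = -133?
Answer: -137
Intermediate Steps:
w(B) = 3 + 2*B
Y(-3) + (A - w(7)) = 13 + (-133 - (3 + 2*7)) = 13 + (-133 - (3 + 14)) = 13 + (-133 - 1*17) = 13 + (-133 - 17) = 13 - 150 = -137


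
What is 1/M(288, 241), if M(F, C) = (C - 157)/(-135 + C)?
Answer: 53/42 ≈ 1.2619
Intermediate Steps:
M(F, C) = (-157 + C)/(-135 + C)
1/M(288, 241) = 1/((-157 + 241)/(-135 + 241)) = 1/(84/106) = 1/((1/106)*84) = 1/(42/53) = 53/42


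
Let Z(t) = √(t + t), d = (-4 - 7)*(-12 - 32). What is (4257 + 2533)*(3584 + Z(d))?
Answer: 24335360 + 149380*√2 ≈ 2.4547e+7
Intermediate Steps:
d = 484 (d = -11*(-44) = 484)
Z(t) = √2*√t (Z(t) = √(2*t) = √2*√t)
(4257 + 2533)*(3584 + Z(d)) = (4257 + 2533)*(3584 + √2*√484) = 6790*(3584 + √2*22) = 6790*(3584 + 22*√2) = 24335360 + 149380*√2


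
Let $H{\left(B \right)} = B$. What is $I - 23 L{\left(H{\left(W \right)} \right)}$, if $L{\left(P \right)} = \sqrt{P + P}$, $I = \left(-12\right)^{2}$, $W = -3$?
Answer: $144 - 23 i \sqrt{6} \approx 144.0 - 56.338 i$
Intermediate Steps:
$I = 144$
$L{\left(P \right)} = \sqrt{2} \sqrt{P}$ ($L{\left(P \right)} = \sqrt{2 P} = \sqrt{2} \sqrt{P}$)
$I - 23 L{\left(H{\left(W \right)} \right)} = 144 - 23 \sqrt{2} \sqrt{-3} = 144 - 23 \sqrt{2} i \sqrt{3} = 144 - 23 i \sqrt{6}$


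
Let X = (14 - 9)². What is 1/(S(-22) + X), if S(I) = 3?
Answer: 1/28 ≈ 0.035714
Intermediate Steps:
X = 25 (X = 5² = 25)
1/(S(-22) + X) = 1/(3 + 25) = 1/28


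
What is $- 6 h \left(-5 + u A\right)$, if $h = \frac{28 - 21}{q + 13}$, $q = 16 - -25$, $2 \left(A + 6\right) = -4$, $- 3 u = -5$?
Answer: $\frac{385}{27} \approx 14.259$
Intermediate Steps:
$u = \frac{5}{3}$ ($u = \left(- \frac{1}{3}\right) \left(-5\right) = \frac{5}{3} \approx 1.6667$)
$A = -8$ ($A = -6 + \frac{1}{2} \left(-4\right) = -6 - 2 = -8$)
$q = 41$ ($q = 16 + 25 = 41$)
$h = \frac{7}{54}$ ($h = \frac{28 - 21}{41 + 13} = \frac{7}{54} \approx 0.12963$)
$- 6 h \left(-5 + u A\right) = \left(-6\right) \frac{7}{54} \left(-5 + \frac{5}{3} \left(-8\right)\right) = - \frac{7 \left(-5 - \frac{40}{3}\right)}{9} = \left(- \frac{7}{9}\right) \left(- \frac{55}{3}\right) = \frac{385}{27}$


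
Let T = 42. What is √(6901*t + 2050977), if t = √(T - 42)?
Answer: √2050977 ≈ 1432.1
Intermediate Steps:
t = 0 (t = √(42 - 42) = √0 = 0)
√(6901*t + 2050977) = √(6901*0 + 2050977) = √(0 + 2050977) = √2050977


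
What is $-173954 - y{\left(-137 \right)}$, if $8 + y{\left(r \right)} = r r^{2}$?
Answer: $2397407$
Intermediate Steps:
$y{\left(r \right)} = -8 + r^{3}$ ($y{\left(r \right)} = -8 + r r^{2} = -8 + r^{3}$)
$-173954 - y{\left(-137 \right)} = -173954 - \left(-8 + \left(-137\right)^{3}\right) = -173954 - \left(-8 - 2571353\right) = -173954 - -2571361 = -173954 + 2571361 = 2397407$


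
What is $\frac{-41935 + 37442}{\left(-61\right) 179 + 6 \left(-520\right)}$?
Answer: $\frac{4493}{14039} \approx 0.32004$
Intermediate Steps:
$\frac{-41935 + 37442}{\left(-61\right) 179 + 6 \left(-520\right)} = - \frac{4493}{-10919 - 3120} = - \frac{4493}{-14039} = \left(-4493\right) \left(- \frac{1}{14039}\right) = \frac{4493}{14039}$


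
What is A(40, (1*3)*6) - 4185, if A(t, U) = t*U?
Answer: -3465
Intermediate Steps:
A(t, U) = U*t
A(40, (1*3)*6) - 4185 = ((1*3)*6)*40 - 4185 = (3*6)*40 - 4185 = 18*40 - 4185 = 720 - 4185 = -3465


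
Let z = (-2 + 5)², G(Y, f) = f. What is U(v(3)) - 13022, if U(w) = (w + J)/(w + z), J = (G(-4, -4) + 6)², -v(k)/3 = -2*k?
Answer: -351572/27 ≈ -13021.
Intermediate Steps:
v(k) = 6*k (v(k) = -(-6)*k = 6*k)
z = 9 (z = 3² = 9)
J = 4 (J = (-4 + 6)² = 2² = 4)
U(w) = (4 + w)/(9 + w) (U(w) = (w + 4)/(w + 9) = (4 + w)/(9 + w))
U(v(3)) - 13022 = (4 + 6*3)/(9 + 6*3) - 13022 = (4 + 18)/(9 + 18) - 13022 = 22/27 - 13022 = -351572/27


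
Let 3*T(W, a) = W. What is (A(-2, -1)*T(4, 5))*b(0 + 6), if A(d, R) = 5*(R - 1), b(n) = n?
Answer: -80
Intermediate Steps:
T(W, a) = W/3
A(d, R) = -5 + 5*R (A(d, R) = 5*(-1 + R) = -5 + 5*R)
(A(-2, -1)*T(4, 5))*b(0 + 6) = ((-5 + 5*(-1))*((1/3)*4))*(0 + 6) = ((-5 - 5)*(4/3))*6 = -10*4/3*6 = -40/3*6 = -80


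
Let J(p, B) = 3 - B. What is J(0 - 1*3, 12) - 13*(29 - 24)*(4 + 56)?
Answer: -3909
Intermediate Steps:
J(0 - 1*3, 12) - 13*(29 - 24)*(4 + 56) = (3 - 1*12) - 13*(29 - 24)*(4 + 56) = (3 - 12) - 65*60 = -9 - 13*300 = -9 - 3900 = -3909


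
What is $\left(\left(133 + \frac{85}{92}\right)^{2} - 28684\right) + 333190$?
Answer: $\frac{2729145825}{8464} \approx 3.2244 \cdot 10^{5}$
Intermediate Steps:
$\left(\left(133 + \frac{85}{92}\right)^{2} - 28684\right) + 333190 = \left(\left(\frac{12321}{92}\right)^{2} - 28684\right) + 333190 = \left(\frac{151807041}{8464} - 28684\right) + 333190 = - \frac{90974335}{8464} + 333190 = \frac{2729145825}{8464}$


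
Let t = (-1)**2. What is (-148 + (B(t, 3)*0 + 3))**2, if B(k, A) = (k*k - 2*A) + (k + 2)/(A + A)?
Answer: 21025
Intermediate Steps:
t = 1
B(k, A) = k**2 - 2*A + (2 + k)/(2*A) (B(k, A) = (k**2 - 2*A) + (2 + k)/((2*A)) = (k**2 - 2*A) + (2 + k)*(1/(2*A)) = (k**2 - 2*A) + (2 + k)/(2*A) = k**2 - 2*A + (2 + k)/(2*A))
(-148 + (B(t, 3)*0 + 3))**2 = (-148 + (((1 + (1/2)*1 - 1*3*(-1*1**2 + 2*3))/3)*0 + 3))**2 = (-148 + (((1 + 1/2 - 1*3*(-1*1 + 6))/3)*0 + 3))**2 = (-148 + (((1 + 1/2 - 1*3*(-1 + 6))/3)*0 + 3))**2 = (-148 + (((1 + 1/2 - 1*3*5)/3)*0 + 3))**2 = (-148 + (((1 + 1/2 - 15)/3)*0 + 3))**2 = (-148 + (((1/3)*(-27/2))*0 + 3))**2 = (-148 + (-9/2*0 + 3))**2 = (-148 + (0 + 3))**2 = (-148 + 3)**2 = (-145)**2 = 21025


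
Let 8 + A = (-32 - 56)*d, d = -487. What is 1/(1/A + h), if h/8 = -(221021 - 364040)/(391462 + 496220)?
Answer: 6339233056/8170918763 ≈ 0.77583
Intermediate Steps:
A = 42848 (A = -8 + (-32 - 56)*(-487) = -8 - 88*(-487) = -8 + 42856 = 42848)
h = 190692/147947 (h = 8*(-(221021 - 364040)/(391462 + 496220)) = 8*(-(-143019)/887682) = 8*(-1*(-47673/295894)) = 8*(47673/295894) = 190692/147947 ≈ 1.2889)
1/(1/A + h) = 1/(1/42848 + 190692/147947) = 1/(8170918763/6339233056) = 6339233056/8170918763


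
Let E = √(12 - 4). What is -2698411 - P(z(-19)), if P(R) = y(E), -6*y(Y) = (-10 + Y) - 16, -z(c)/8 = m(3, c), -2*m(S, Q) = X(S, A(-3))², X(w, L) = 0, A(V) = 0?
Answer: -8095246/3 + √2/3 ≈ -2.6984e+6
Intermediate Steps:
E = 2*√2 (E = √8 = 2*√2 ≈ 2.8284)
m(S, Q) = 0 (m(S, Q) = -½*0² = -½*0 = 0)
z(c) = 0 (z(c) = -8*0 = 0)
y(Y) = 13/3 - Y/6 (y(Y) = -((-10 + Y) - 16)/6 = -(-26 + Y)/6 = 13/3 - Y/6)
P(R) = 13/3 - √2/3
-2698411 - P(z(-19)) = -2698411 - (13/3 - √2/3) = -2698411 + (-13/3 + √2/3) = -8095246/3 + √2/3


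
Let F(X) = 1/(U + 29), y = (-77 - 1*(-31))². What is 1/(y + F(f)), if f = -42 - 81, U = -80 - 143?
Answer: 194/410503 ≈ 0.00047259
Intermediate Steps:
U = -223
y = 2116 (y = (-77 + 31)² = (-46)² = 2116)
f = -123
F(X) = -1/194 (F(X) = 1/(-223 + 29) = 1/(-194) = -1/194)
1/(y + F(f)) = 1/(2116 - 1/194) = 1/(410503/194) = 194/410503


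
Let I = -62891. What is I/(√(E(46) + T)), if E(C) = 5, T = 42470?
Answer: -62891*√1699/8495 ≈ -305.16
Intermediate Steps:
I/(√(E(46) + T)) = -62891/√(5 + 42470) = -62891*√1699/8495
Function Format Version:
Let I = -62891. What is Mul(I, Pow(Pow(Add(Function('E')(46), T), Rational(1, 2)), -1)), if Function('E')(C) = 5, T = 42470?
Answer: Mul(Rational(-62891, 8495), Pow(1699, Rational(1, 2))) ≈ -305.16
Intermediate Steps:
Mul(I, Pow(Pow(Add(Function('E')(46), T), Rational(1, 2)), -1)) = Mul(-62891, Pow(Pow(Add(5, 42470), Rational(1, 2)), -1)) = Mul(-62891, Pow(Pow(42475, Rational(1, 2)), -1)) = Mul(-62891, Pow(Mul(5, Pow(1699, Rational(1, 2))), -1)) = Mul(-62891, Mul(Rational(1, 8495), Pow(1699, Rational(1, 2)))) = Mul(Rational(-62891, 8495), Pow(1699, Rational(1, 2)))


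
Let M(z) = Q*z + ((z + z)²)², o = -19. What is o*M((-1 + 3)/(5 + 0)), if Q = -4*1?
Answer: 14136/625 ≈ 22.618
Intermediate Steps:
Q = -4
M(z) = -4*z + 16*z⁴ (M(z) = -4*z + ((z + z)²)² = -4*z + ((2*z)²)² = -4*z + (4*z²)² = -4*z + 16*z⁴)
o*M((-1 + 3)/(5 + 0)) = -19*(-4*(-1 + 3)/(5 + 0) + 16*((-1 + 3)/(5 + 0))⁴) = -19*(-8/5 + 16*(2/5)⁴) = -19*(-8/5 + 16*(2*(⅕))⁴) = -19*(-4*⅖ + 16*(⅖)⁴) = -19*(-8/5 + 16*(16/625)) = -19*(-8/5 + 256/625) = -19*(-744/625) = 14136/625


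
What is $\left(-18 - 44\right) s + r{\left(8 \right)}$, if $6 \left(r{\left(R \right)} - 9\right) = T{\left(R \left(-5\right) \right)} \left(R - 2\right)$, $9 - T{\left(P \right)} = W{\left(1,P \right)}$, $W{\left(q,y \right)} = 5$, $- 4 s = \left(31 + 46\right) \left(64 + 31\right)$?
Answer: $\frac{226791}{2} \approx 1.134 \cdot 10^{5}$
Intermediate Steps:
$s = - \frac{7315}{4}$ ($s = - \frac{\left(31 + 46\right) \left(64 + 31\right)}{4} = - \frac{77 \cdot 95}{4} = \left(- \frac{1}{4}\right) 7315 = - \frac{7315}{4} \approx -1828.8$)
$T{\left(P \right)} = 4$ ($T{\left(P \right)} = 9 - 5 = 4$)
$r{\left(R \right)} = \frac{23}{3} + \frac{2 R}{3}$ ($r{\left(R \right)} = 9 + \frac{4 \left(R - 2\right)}{6} = 9 + \frac{4 \left(-2 + R\right)}{6} = 9 + \frac{-8 + 4 R}{6} = 9 + \left(- \frac{4}{3} + \frac{2 R}{3}\right) = \frac{23}{3} + \frac{2 R}{3}$)
$\left(-18 - 44\right) s + r{\left(8 \right)} = \left(-18 - 44\right) \left(- \frac{7315}{4}\right) + \left(\frac{23}{3} + \frac{2}{3} \cdot 8\right) = \left(-62\right) \left(- \frac{7315}{4}\right) + \left(\frac{23}{3} + \frac{16}{3}\right) = \frac{226765}{2} + 13 = \frac{226791}{2}$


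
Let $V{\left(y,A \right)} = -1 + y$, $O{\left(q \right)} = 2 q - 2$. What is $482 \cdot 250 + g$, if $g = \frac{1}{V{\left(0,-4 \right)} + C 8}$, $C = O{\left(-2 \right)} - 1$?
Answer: $\frac{6868499}{57} \approx 1.205 \cdot 10^{5}$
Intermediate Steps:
$O{\left(q \right)} = -2 + 2 q$
$C = -7$ ($C = \left(-2 + 2 \left(-2\right)\right) - 1 = \left(-2 - 4\right) - 1 = -6 - 1 = -7$)
$g = - \frac{1}{57}$ ($g = \frac{1}{\left(-1 + 0\right) - 56} = \frac{1}{-1 - 56} = \frac{1}{-57} = - \frac{1}{57} \approx -0.017544$)
$482 \cdot 250 + g = 482 \cdot 250 - \frac{1}{57} = 120500 - \frac{1}{57} = \frac{6868499}{57}$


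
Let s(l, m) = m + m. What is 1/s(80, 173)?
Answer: 1/346 ≈ 0.0028902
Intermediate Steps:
s(l, m) = 2*m
1/s(80, 173) = 1/(2*173) = 1/346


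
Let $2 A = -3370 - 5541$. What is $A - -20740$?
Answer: $\frac{32569}{2} \approx 16285.0$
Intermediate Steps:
$A = - \frac{8911}{2}$ ($A = \frac{-3370 - 5541}{2} = \frac{1}{2} \left(-8911\right) = - \frac{8911}{2} \approx -4455.5$)
$A - -20740 = - \frac{8911}{2} - -20740 = - \frac{8911}{2} + 20740 = \frac{32569}{2}$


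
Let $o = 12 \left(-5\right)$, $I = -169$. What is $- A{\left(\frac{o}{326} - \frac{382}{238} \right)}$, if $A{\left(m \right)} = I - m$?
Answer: $\frac{3243390}{19397} \approx 167.21$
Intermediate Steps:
$o = -60$
$A{\left(m \right)} = -169 - m$
$- A{\left(\frac{o}{326} - \frac{382}{238} \right)} = - (-169 - \left(- \frac{60}{326} - \frac{382}{238}\right)) = - (-169 - \left(\left(-60\right) \frac{1}{326} - \frac{191}{119}\right)) = - (-169 - \left(- \frac{30}{163} - \frac{191}{119}\right)) = - (-169 - - \frac{34703}{19397}) = - (-169 + \frac{34703}{19397}) = \left(-1\right) \left(- \frac{3243390}{19397}\right) = \frac{3243390}{19397}$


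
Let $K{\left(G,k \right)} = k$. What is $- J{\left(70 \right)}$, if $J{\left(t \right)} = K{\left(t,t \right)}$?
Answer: $-70$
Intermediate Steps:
$J{\left(t \right)} = t$
$- J{\left(70 \right)} = \left(-1\right) 70 = -70$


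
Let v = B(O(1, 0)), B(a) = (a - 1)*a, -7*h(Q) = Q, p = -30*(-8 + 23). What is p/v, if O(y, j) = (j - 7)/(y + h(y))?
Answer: -3240/539 ≈ -6.0111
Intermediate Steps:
p = -450 (p = -30*15 = -450)
h(Q) = -Q/7
O(y, j) = 7*(-7 + j)/(6*y) (O(y, j) = (j - 7)/(y - y/7) = (-7 + j)/((6*y/7)) = (-7 + j)*(7/(6*y)) = 7*(-7 + j)/(6*y))
B(a) = a*(-1 + a) (B(a) = (-1 + a)*a = a*(-1 + a))
v = 2695/36 (v = ((7/6)*(-7 + 0)/1)*(-1 + (7/6)*(-7 + 0)/1) = ((7/6)*1*(-7))*(-1 + (7/6)*1*(-7)) = -49*(-1 - 49/6)/6 = -49/6*(-55/6) = 2695/36 ≈ 74.861)
p/v = -450/2695/36 = -450*36/2695 = -3240/539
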